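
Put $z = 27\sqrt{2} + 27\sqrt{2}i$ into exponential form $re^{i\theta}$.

r = |z| = sqrt((27*sqrt(2))^2 + (27*sqrt(2))^2) = sqrt(1458 + 1458) = sqrt(2916) = 54
θ = arctan(b/a) = arctan(38.1838/38.1838) (quadrant-adjusted) = 45° = π/4
z = 54e^(i*π/4)


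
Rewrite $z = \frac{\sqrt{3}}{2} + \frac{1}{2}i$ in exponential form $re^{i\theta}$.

r = |z| = sqrt((sqrt(3)/2)^2 + (1/2)^2) = sqrt(3/4 + 1/4) = sqrt(1) = 1
θ = arctan(b/a) = arctan(0.5/0.866) (quadrant-adjusted) = 30° = π/6
z = 1e^(i*π/6)


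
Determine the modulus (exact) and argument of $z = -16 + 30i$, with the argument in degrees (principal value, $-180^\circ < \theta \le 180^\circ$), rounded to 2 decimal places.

|z| = sqrt((-16)^2 + 30^2) = 34
arg(z) = arctan(b/a) = arctan(30/-16) (quadrant-adjusted) = 118.07°


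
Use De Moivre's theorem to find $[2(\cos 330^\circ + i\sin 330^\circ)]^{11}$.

By De Moivre: z^n = r^n(cos(nθ) + i sin(nθ))
= 2^11(cos(11*330°) + i sin(11*330°))
= 2048(cos 30° + i sin 30°)
= 1024*sqrt(3) + 1024i


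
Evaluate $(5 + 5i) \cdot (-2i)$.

(a1*a2 - b1*b2) + (a1*b2 + b1*a2)i
= (0 - (-10)) + (-10 + 0)i
= 10 - 10i


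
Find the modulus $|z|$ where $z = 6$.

|z| = sqrt(a^2 + b^2) = sqrt(6^2 + 0^2) = sqrt(36) = 6


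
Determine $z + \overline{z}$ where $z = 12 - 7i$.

z + conjugate(z) = (a + bi) + (a - bi) = 2a
= 2 * 12 = 24


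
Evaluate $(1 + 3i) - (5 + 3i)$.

(1 - 5) + (3 - 3)i = -4


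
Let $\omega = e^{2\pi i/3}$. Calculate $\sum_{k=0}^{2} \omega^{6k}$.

Since 3 divides 6, ω^6 = (ω^3)^2 = 1^2 = 1, so every term is 1.
Sum = 3 · 1 = 3


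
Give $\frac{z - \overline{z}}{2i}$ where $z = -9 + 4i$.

z - conjugate(z) = 2bi
(z - conjugate(z))/(2i) = 2bi/(2i) = b = 4


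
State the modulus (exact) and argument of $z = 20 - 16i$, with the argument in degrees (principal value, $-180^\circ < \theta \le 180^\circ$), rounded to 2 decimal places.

|z| = sqrt(20^2 + (-16)^2) = sqrt(656)
arg(z) = arctan(b/a) = arctan(-16/20) (quadrant-adjusted) = -38.66°


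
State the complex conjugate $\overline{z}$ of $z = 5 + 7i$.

If z = a + bi, then conjugate(z) = a - bi
conjugate(5 + 7i) = 5 - 7i


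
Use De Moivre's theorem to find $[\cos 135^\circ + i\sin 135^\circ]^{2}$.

By De Moivre: z^n = r^n(cos(nθ) + i sin(nθ))
= 1^2(cos(2*135°) + i sin(2*135°))
= 1(cos 270° + i sin 270°)
= -i


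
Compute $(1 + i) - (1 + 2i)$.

(1 - 1) + (1 - 2)i = -i


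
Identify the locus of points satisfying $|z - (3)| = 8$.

|z - z0| = r describes a circle centered at z0 with radius r
Here z0 = 3 and r = 8
Locus: Circle centered at (3, 0) with radius 8


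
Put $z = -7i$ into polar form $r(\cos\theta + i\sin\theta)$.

r = |z| = sqrt(a^2 + b^2) = sqrt((0)^2 + (-7)^2) = sqrt(0 + 49) = sqrt(49) = 7
a = 0 and b < 0, so z lies on the negative imaginary axis: θ = 270°
z = 7(cos 270° + i sin 270°)


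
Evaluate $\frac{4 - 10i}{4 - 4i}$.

Multiply numerator and denominator by conjugate (4 + 4i):
= (4 - 10i)(4 + 4i) / (4^2 + (-4)^2)
= (56 - 24i) / 32
Divide through by 8: (7 - 3i) / 4
= 7/4 - (3/4)i


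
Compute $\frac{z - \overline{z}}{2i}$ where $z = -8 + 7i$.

z - conjugate(z) = 2bi
(z - conjugate(z))/(2i) = 2bi/(2i) = b = 7


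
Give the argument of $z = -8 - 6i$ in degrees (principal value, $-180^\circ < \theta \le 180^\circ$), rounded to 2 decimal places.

θ = arctan(b/a) = arctan(-6/-8) (quadrant-adjusted) = -143.13°


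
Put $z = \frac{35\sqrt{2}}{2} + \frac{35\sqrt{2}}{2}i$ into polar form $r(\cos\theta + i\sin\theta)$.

r = |z| = sqrt(a^2 + b^2) = sqrt((35*sqrt(2)/2)^2 + (35*sqrt(2)/2)^2) = sqrt(1225/2 + 1225/2) = sqrt(1225) = 35
θ = arctan(b/a) = arctan(24.7487/24.7487) (quadrant-adjusted) = 45°
z = 35(cos 45° + i sin 45°)


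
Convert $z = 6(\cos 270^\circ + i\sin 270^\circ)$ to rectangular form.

a = r cos θ = 6 * 0 = 0
b = r sin θ = 6 * -1 = -6
z = -6i


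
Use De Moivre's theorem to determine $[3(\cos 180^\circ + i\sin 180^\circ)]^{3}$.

By De Moivre: z^n = r^n(cos(nθ) + i sin(nθ))
= 3^3(cos(3*180°) + i sin(3*180°))
= 27(cos 180° + i sin 180°)
= -27


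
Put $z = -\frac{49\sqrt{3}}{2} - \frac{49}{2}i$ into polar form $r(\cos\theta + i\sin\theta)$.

r = |z| = sqrt(a^2 + b^2) = sqrt((-49*sqrt(3)/2)^2 + (-49/2)^2) = sqrt(7203/4 + 2401/4) = sqrt(2401) = 49
θ = arctan(b/a) = arctan(-24.5/-42.4352) (quadrant-adjusted) = 210°
z = 49(cos 210° + i sin 210°)


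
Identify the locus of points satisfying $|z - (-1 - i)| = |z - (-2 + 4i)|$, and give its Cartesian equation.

|z - z1| = |z - z2| means z is equidistant from z1 and z2,
i.e. the perpendicular bisector of the segment from (-1, -1) to (-2, 4) (midpoint (-3/2, 3/2)).
With z = x + yi, square both sides:
(x - (-1))^2 + (y - (-1))^2 = (x - (-2))^2 + (y - 4)^2
The x^2 and y^2 terms cancel: -2x + 10y = 20 - 2 = 18
Simplify: x - 5y = -9
Locus: Perpendicular bisector of the segment from (-1, -1) to (-2, 4): the line x - 5y = -9


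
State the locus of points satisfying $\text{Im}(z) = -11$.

Im(z) = y where z = x + yi; the equation y = -11 is satisfied by all points with that y-coordinate
Locus: Horizontal line y = -11


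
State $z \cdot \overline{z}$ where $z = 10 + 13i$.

z * conjugate(z) = |z|^2 = a^2 + b^2
= 10^2 + 13^2 = 269


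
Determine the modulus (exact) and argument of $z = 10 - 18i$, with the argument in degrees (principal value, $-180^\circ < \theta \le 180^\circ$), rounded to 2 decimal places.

|z| = sqrt(10^2 + (-18)^2) = sqrt(424)
arg(z) = arctan(b/a) = arctan(-18/10) (quadrant-adjusted) = -60.95°


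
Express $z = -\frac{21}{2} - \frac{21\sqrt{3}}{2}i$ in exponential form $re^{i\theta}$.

r = |z| = sqrt((-21/2)^2 + (-21*sqrt(3)/2)^2) = sqrt(441/4 + 1323/4) = sqrt(441) = 21
θ = arctan(b/a) = arctan(-18.1865/-10.5) (quadrant-adjusted) = -120° = -2π/3
z = 21e^(-i*2π/3)


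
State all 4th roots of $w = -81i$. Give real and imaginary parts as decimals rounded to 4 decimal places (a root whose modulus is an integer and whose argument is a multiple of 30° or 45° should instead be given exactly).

|w| = 81, arg(w) = 270°
Root modulus = 81^(1/4) = 3
Root arguments: θ_k = (270° + 360°k)/4 for k = 0, 1, ..., 3
Compute each root as (root modulus)(cos θ_k + i sin θ_k) using full-precision intermediates, then round to 4 decimal places.
Roots: 1.1481 + 2.7716i, -2.7716 + 1.1481i, -1.1481 - 2.7716i, 2.7716 - 1.1481i


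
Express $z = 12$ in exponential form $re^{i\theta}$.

r = |z| = sqrt((12)^2 + (0)^2) = sqrt(144 + 0) = sqrt(144) = 12
b = 0 and a > 0, so z lies on the positive real axis: θ = 0
z = 12e^(i*0) = 12


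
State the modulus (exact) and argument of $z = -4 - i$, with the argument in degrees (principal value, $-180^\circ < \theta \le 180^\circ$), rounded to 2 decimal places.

|z| = sqrt((-4)^2 + (-1)^2) = sqrt(17)
arg(z) = arctan(b/a) = arctan(-1/-4) (quadrant-adjusted) = -165.96°


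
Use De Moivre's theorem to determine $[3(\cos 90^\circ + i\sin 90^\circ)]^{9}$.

By De Moivre: z^n = r^n(cos(nθ) + i sin(nθ))
= 3^9(cos(9*90°) + i sin(9*90°))
= 19683(cos 90° + i sin 90°)
= 19683i


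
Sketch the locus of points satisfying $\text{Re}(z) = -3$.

Re(z) = x where z = x + yi; the equation x = -3 is satisfied by all points with that x-coordinate
Locus: Vertical line x = -3


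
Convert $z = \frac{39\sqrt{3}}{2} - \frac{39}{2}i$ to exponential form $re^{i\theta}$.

r = |z| = sqrt((39*sqrt(3)/2)^2 + (-39/2)^2) = sqrt(4563/4 + 1521/4) = sqrt(1521) = 39
θ = arctan(b/a) = arctan(-19.5/33.775) (quadrant-adjusted) = -30° = -π/6
z = 39e^(-i*π/6)


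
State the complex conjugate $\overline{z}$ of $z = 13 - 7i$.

If z = a + bi, then conjugate(z) = a - bi
conjugate(13 - 7i) = 13 + 7i


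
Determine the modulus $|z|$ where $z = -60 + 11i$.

|z| = sqrt(a^2 + b^2) = sqrt((-60)^2 + 11^2) = sqrt(3721) = 61


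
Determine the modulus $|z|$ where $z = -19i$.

|z| = sqrt(a^2 + b^2) = sqrt(0^2 + (-19)^2) = sqrt(361) = 19


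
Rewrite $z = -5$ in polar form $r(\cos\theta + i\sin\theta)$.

r = |z| = sqrt(a^2 + b^2) = sqrt((-5)^2 + (0)^2) = sqrt(25 + 0) = sqrt(25) = 5
b = 0 and a < 0, so z lies on the negative real axis: θ = 180°
z = 5(cos 180° + i sin 180°)


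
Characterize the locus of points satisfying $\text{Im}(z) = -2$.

Im(z) = y where z = x + yi; the equation y = -2 is satisfied by all points with that y-coordinate
Locus: Horizontal line y = -2


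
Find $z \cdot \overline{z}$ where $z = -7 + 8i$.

z * conjugate(z) = |z|^2 = a^2 + b^2
= (-7)^2 + 8^2 = 113


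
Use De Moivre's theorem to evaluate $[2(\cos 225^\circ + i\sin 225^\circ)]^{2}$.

By De Moivre: z^n = r^n(cos(nθ) + i sin(nθ))
= 2^2(cos(2*225°) + i sin(2*225°))
= 4(cos 90° + i sin 90°)
= 4i


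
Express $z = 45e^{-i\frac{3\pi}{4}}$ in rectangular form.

a = r cos θ = 45 * -sqrt(2)/2 = -45*sqrt(2)/2
b = r sin θ = 45 * -sqrt(2)/2 = -45*sqrt(2)/2
z = -45*sqrt(2)/2 - (45*sqrt(2)/2)i


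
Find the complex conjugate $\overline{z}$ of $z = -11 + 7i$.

If z = a + bi, then conjugate(z) = a - bi
conjugate(-11 + 7i) = -11 - 7i


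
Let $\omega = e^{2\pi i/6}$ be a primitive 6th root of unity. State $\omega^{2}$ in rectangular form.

ω^2 = e^(2πi·2/6) = e^(i·2π/3)
= cos(2π/3) + i sin(2π/3)
= -1/2 + (sqrt(3)/2)i


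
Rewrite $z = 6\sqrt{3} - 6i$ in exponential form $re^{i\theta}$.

r = |z| = sqrt((6*sqrt(3))^2 + (-6)^2) = sqrt(108 + 36) = sqrt(144) = 12
θ = arctan(b/a) = arctan(-6/10.3923) (quadrant-adjusted) = -30° = -π/6
z = 12e^(-i*π/6)


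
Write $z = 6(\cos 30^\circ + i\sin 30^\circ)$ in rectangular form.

a = r cos θ = 6 * sqrt(3)/2 = 3*sqrt(3)
b = r sin θ = 6 * 1/2 = 3
z = 3*sqrt(3) + 3i


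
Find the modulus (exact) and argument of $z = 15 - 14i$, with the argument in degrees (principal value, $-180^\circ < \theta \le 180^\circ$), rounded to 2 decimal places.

|z| = sqrt(15^2 + (-14)^2) = sqrt(421)
arg(z) = arctan(b/a) = arctan(-14/15) (quadrant-adjusted) = -43.03°


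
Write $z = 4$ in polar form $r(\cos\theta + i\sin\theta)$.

r = |z| = sqrt(a^2 + b^2) = sqrt((4)^2 + (0)^2) = sqrt(16 + 0) = sqrt(16) = 4
b = 0 and a > 0, so z lies on the positive real axis: θ = 0°
z = 4(cos 0° + i sin 0°)


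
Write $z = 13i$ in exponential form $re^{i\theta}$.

r = |z| = sqrt((0)^2 + (13)^2) = sqrt(0 + 169) = sqrt(169) = 13
a = 0 and b > 0, so z lies on the positive imaginary axis: θ = 90° = π/2
z = 13e^(i*π/2)


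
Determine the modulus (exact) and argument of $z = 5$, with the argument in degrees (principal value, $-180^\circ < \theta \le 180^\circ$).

|z| = sqrt(5^2 + 0^2) = 5
b = 0 and a > 0, so z lies on the positive real axis: arg(z) = 0°


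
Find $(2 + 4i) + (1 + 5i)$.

(2 + 1) + (4 + 5)i = 3 + 9i


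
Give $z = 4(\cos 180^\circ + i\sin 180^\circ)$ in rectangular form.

a = r cos θ = 4 * -1 = -4
b = r sin θ = 4 * 0 = 0
z = -4


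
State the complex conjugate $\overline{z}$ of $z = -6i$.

If z = a + bi, then conjugate(z) = a - bi
conjugate(-6i) = 6i


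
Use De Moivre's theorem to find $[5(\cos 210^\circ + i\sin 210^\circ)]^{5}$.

By De Moivre: z^n = r^n(cos(nθ) + i sin(nθ))
= 5^5(cos(5*210°) + i sin(5*210°))
= 3125(cos 330° + i sin 330°)
= 3125*sqrt(3)/2 - (3125/2)i


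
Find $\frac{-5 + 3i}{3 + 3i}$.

Multiply numerator and denominator by conjugate (3 - 3i):
= (-5 + 3i)(3 - 3i) / (3^2 + 3^2)
= (-6 + 24i) / 18
Divide through by 6: (-1 + 4i) / 3
= -1/3 + (4/3)i


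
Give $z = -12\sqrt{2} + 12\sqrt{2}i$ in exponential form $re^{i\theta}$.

r = |z| = sqrt((-12*sqrt(2))^2 + (12*sqrt(2))^2) = sqrt(288 + 288) = sqrt(576) = 24
θ = arctan(b/a) = arctan(16.9706/-16.9706) (quadrant-adjusted) = 135° = 3π/4
z = 24e^(i*3π/4)


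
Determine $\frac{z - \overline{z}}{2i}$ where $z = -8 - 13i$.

z - conjugate(z) = 2bi
(z - conjugate(z))/(2i) = 2bi/(2i) = b = -13


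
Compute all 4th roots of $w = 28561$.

|w| = 28561, arg(w) = 0°
Root modulus = 28561^(1/4) = 13
Root arguments: θ_k = (0° + 360°k)/4 for k = 0, 1, ..., 3
Roots: 13, 13i, -13, -13i


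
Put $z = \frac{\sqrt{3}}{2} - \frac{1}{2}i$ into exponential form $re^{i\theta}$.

r = |z| = sqrt((sqrt(3)/2)^2 + (-1/2)^2) = sqrt(3/4 + 1/4) = sqrt(1) = 1
θ = arctan(b/a) = arctan(-0.5/0.866) (quadrant-adjusted) = -30° = -π/6
z = 1e^(-i*π/6)


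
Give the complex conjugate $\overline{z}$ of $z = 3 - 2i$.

If z = a + bi, then conjugate(z) = a - bi
conjugate(3 - 2i) = 3 + 2i


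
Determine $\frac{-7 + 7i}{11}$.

Divisor is real, so divide each part by 11:
= -7/11 + (7/11)i


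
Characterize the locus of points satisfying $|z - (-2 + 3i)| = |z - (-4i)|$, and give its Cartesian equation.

|z - z1| = |z - z2| means z is equidistant from z1 and z2,
i.e. the perpendicular bisector of the segment from (-2, 3) to (0, -4) (midpoint (-1, -1/2)).
With z = x + yi, square both sides:
(x - (-2))^2 + (y - 3)^2 = (x - 0)^2 + (y - (-4))^2
The x^2 and y^2 terms cancel: 4x + (-14)y = 16 - 13 = 3
Simplify: 4x - 14y = 3
Locus: Perpendicular bisector of the segment from (-2, 3) to (0, -4): the line 4x - 14y = 3


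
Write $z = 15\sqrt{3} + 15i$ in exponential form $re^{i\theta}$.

r = |z| = sqrt((15*sqrt(3))^2 + (15)^2) = sqrt(675 + 225) = sqrt(900) = 30
θ = arctan(b/a) = arctan(15/25.9808) (quadrant-adjusted) = 30° = π/6
z = 30e^(i*π/6)


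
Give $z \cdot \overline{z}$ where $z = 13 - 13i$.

z * conjugate(z) = |z|^2 = a^2 + b^2
= 13^2 + (-13)^2 = 338


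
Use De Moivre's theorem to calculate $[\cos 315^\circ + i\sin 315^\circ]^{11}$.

By De Moivre: z^n = r^n(cos(nθ) + i sin(nθ))
= 1^11(cos(11*315°) + i sin(11*315°))
= 1(cos 225° + i sin 225°)
= -sqrt(2)/2 - (sqrt(2)/2)i


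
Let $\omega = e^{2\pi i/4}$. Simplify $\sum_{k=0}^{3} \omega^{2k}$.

Let ζ = ω^2 = e^(2πi·2/4). Since 4 ∤ 2, ζ ≠ 1.
Sum = Σ_{k=0}^{3} ζ^k = (ζ^4 - 1)/(ζ - 1) = (ω^{2·4} - 1)/(ζ - 1) = (1 - 1)/(ζ - 1) = 0


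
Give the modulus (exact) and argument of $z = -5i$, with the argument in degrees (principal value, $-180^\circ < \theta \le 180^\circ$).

|z| = sqrt(0^2 + (-5)^2) = 5
a = 0 and b < 0, so z lies on the negative imaginary axis: arg(z) = -90°


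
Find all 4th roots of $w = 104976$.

|w| = 104976, arg(w) = 0°
Root modulus = 104976^(1/4) = 18
Root arguments: θ_k = (0° + 360°k)/4 for k = 0, 1, ..., 3
Roots: 18, 18i, -18, -18i


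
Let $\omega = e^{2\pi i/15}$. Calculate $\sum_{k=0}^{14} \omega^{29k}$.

Let ζ = ω^29 = e^(2πi·29/15). Since 15 ∤ 29, ζ ≠ 1.
Sum = Σ_{k=0}^{14} ζ^k = (ζ^15 - 1)/(ζ - 1) = (ω^{29·15} - 1)/(ζ - 1) = (1 - 1)/(ζ - 1) = 0


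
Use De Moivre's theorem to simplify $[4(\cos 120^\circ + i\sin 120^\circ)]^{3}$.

By De Moivre: z^n = r^n(cos(nθ) + i sin(nθ))
= 4^3(cos(3*120°) + i sin(3*120°))
= 64(cos 0° + i sin 0°)
= 64


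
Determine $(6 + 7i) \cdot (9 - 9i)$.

(a1*a2 - b1*b2) + (a1*b2 + b1*a2)i
= (54 - (-63)) + (-54 + 63)i
= 117 + 9i


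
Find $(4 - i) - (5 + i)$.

(4 - 5) + (-1 - 1)i = -1 - 2i


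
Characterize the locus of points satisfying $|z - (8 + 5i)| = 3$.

|z - z0| = r describes a circle centered at z0 with radius r
Here z0 = 8 + 5i and r = 3
Locus: Circle centered at (8, 5) with radius 3


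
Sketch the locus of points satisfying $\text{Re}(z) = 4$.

Re(z) = x where z = x + yi; the equation x = 4 is satisfied by all points with that x-coordinate
Locus: Vertical line x = 4


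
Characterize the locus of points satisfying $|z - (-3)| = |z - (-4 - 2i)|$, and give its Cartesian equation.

|z - z1| = |z - z2| means z is equidistant from z1 and z2,
i.e. the perpendicular bisector of the segment from (-3, 0) to (-4, -2) (midpoint (-7/2, -1)).
With z = x + yi, square both sides:
(x - (-3))^2 + (y - 0)^2 = (x - (-4))^2 + (y - (-2))^2
The x^2 and y^2 terms cancel: -2x + (-4)y = 20 - 9 = 11
Simplify: 2x + 4y = -11
Locus: Perpendicular bisector of the segment from (-3, 0) to (-4, -2): the line 2x + 4y = -11


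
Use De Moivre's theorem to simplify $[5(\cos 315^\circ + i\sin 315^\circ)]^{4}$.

By De Moivre: z^n = r^n(cos(nθ) + i sin(nθ))
= 5^4(cos(4*315°) + i sin(4*315°))
= 625(cos 180° + i sin 180°)
= -625


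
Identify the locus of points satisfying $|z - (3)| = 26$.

|z - z0| = r describes a circle centered at z0 with radius r
Here z0 = 3 and r = 26
Locus: Circle centered at (3, 0) with radius 26


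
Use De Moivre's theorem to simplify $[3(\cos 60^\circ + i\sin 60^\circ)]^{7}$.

By De Moivre: z^n = r^n(cos(nθ) + i sin(nθ))
= 3^7(cos(7*60°) + i sin(7*60°))
= 2187(cos 60° + i sin 60°)
= 2187/2 + (2187*sqrt(3)/2)i


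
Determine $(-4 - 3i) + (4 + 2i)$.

(-4 + 4) + (-3 + 2)i = -i


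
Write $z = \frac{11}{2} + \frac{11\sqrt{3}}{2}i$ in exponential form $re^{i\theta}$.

r = |z| = sqrt((11/2)^2 + (11*sqrt(3)/2)^2) = sqrt(121/4 + 363/4) = sqrt(121) = 11
θ = arctan(b/a) = arctan(9.5263/5.5) (quadrant-adjusted) = 60° = π/3
z = 11e^(i*π/3)


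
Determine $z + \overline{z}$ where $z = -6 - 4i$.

z + conjugate(z) = (a + bi) + (a - bi) = 2a
= 2 * (-6) = -12


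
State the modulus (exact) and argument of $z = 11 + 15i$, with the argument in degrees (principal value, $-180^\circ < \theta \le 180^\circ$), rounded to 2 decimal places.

|z| = sqrt(11^2 + 15^2) = sqrt(346)
arg(z) = arctan(b/a) = arctan(15/11) (quadrant-adjusted) = 53.75°


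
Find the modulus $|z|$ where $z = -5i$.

|z| = sqrt(a^2 + b^2) = sqrt(0^2 + (-5)^2) = sqrt(25) = 5


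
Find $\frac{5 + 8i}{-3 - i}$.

Multiply numerator and denominator by conjugate (-3 + i):
= (5 + 8i)(-3 + i) / ((-3)^2 + (-1)^2)
= (-23 - 19i) / 10
= -23/10 - (19/10)i


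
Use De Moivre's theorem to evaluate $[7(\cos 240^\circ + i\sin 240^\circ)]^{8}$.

By De Moivre: z^n = r^n(cos(nθ) + i sin(nθ))
= 7^8(cos(8*240°) + i sin(8*240°))
= 5764801(cos 120° + i sin 120°)
= -5764801/2 + (5764801*sqrt(3)/2)i


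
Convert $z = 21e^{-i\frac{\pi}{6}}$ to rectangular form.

a = r cos θ = 21 * sqrt(3)/2 = 21*sqrt(3)/2
b = r sin θ = 21 * -1/2 = -21/2
z = 21*sqrt(3)/2 - (21/2)i


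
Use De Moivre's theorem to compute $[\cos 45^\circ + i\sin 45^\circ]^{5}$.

By De Moivre: z^n = r^n(cos(nθ) + i sin(nθ))
= 1^5(cos(5*45°) + i sin(5*45°))
= 1(cos 225° + i sin 225°)
= -sqrt(2)/2 - (sqrt(2)/2)i


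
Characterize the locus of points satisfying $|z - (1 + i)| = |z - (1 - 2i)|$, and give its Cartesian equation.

|z - z1| = |z - z2| means z is equidistant from z1 and z2,
i.e. the perpendicular bisector of the segment from (1, 1) to (1, -2) (midpoint (1, -1/2)).
With z = x + yi, square both sides:
(x - 1)^2 + (y - 1)^2 = (x - 1)^2 + (y - (-2))^2
The x^2 and y^2 terms cancel: 0x + (-6)y = 5 - 2 = 3
Simplify: y = -1/2
Locus: Perpendicular bisector of the segment from (1, 1) to (1, -2): the line y = -1/2


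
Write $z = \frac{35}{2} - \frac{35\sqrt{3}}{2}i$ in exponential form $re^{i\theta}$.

r = |z| = sqrt((35/2)^2 + (-35*sqrt(3)/2)^2) = sqrt(1225/4 + 3675/4) = sqrt(1225) = 35
θ = arctan(b/a) = arctan(-30.3109/17.5) (quadrant-adjusted) = -60° = -π/3
z = 35e^(-i*π/3)


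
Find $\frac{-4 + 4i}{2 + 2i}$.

Multiply numerator and denominator by conjugate (2 - 2i):
= (-4 + 4i)(2 - 2i) / (2^2 + 2^2)
= (16i) / 8
= 2i


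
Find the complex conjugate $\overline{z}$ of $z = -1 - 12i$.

If z = a + bi, then conjugate(z) = a - bi
conjugate(-1 - 12i) = -1 + 12i


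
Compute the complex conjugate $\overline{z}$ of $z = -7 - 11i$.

If z = a + bi, then conjugate(z) = a - bi
conjugate(-7 - 11i) = -7 + 11i


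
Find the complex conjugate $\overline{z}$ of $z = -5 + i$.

If z = a + bi, then conjugate(z) = a - bi
conjugate(-5 + i) = -5 - i


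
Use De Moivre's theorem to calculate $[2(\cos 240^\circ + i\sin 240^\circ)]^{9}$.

By De Moivre: z^n = r^n(cos(nθ) + i sin(nθ))
= 2^9(cos(9*240°) + i sin(9*240°))
= 512(cos 0° + i sin 0°)
= 512


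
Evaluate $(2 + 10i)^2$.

(a + bi)^2 = a^2 - b^2 + 2abi
= 2^2 - 10^2 + 2*2*10i
= -96 + 40i


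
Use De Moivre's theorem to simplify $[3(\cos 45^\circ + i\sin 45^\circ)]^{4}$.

By De Moivre: z^n = r^n(cos(nθ) + i sin(nθ))
= 3^4(cos(4*45°) + i sin(4*45°))
= 81(cos 180° + i sin 180°)
= -81


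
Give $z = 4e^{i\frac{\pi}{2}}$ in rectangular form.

a = r cos θ = 4 * 0 = 0
b = r sin θ = 4 * 1 = 4
z = 4i


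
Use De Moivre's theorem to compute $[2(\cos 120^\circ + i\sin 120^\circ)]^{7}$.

By De Moivre: z^n = r^n(cos(nθ) + i sin(nθ))
= 2^7(cos(7*120°) + i sin(7*120°))
= 128(cos 120° + i sin 120°)
= -64 + 64*sqrt(3)i


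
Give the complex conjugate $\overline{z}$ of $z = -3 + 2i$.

If z = a + bi, then conjugate(z) = a - bi
conjugate(-3 + 2i) = -3 - 2i


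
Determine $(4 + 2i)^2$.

(a + bi)^2 = a^2 - b^2 + 2abi
= 4^2 - 2^2 + 2*4*2i
= 12 + 16i


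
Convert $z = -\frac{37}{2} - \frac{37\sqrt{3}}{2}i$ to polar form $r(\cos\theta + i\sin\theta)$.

r = |z| = sqrt(a^2 + b^2) = sqrt((-37/2)^2 + (-37*sqrt(3)/2)^2) = sqrt(1369/4 + 4107/4) = sqrt(1369) = 37
θ = arctan(b/a) = arctan(-32.0429/-18.5) (quadrant-adjusted) = 240°
z = 37(cos 240° + i sin 240°)


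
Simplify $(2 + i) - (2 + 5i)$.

(2 - 2) + (1 - 5)i = -4i


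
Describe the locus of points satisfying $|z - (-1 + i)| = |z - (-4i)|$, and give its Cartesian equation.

|z - z1| = |z - z2| means z is equidistant from z1 and z2,
i.e. the perpendicular bisector of the segment from (-1, 1) to (0, -4) (midpoint (-1/2, -3/2)).
With z = x + yi, square both sides:
(x - (-1))^2 + (y - 1)^2 = (x - 0)^2 + (y - (-4))^2
The x^2 and y^2 terms cancel: 2x + (-10)y = 16 - 2 = 14
Simplify: x - 5y = 7
Locus: Perpendicular bisector of the segment from (-1, 1) to (0, -4): the line x - 5y = 7


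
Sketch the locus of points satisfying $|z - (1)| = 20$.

|z - z0| = r describes a circle centered at z0 with radius r
Here z0 = 1 and r = 20
Locus: Circle centered at (1, 0) with radius 20


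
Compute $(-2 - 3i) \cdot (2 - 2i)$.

(a1*a2 - b1*b2) + (a1*b2 + b1*a2)i
= (-4 - 6) + (4 + (-6))i
= -10 - 2i


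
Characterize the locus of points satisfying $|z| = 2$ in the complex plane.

|z| = 2 means sqrt(x^2 + y^2) = 2
This is a circle of radius 2 centered at the origin


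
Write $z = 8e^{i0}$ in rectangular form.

a = r cos θ = 8 * 1 = 8
b = r sin θ = 8 * 0 = 0
z = 8


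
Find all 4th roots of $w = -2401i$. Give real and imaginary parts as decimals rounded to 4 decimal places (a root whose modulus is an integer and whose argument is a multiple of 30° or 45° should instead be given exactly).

|w| = 2401, arg(w) = 270°
Root modulus = 2401^(1/4) = 7
Root arguments: θ_k = (270° + 360°k)/4 for k = 0, 1, ..., 3
Compute each root as (root modulus)(cos θ_k + i sin θ_k) using full-precision intermediates, then round to 4 decimal places.
Roots: 2.6788 + 6.4672i, -6.4672 + 2.6788i, -2.6788 - 6.4672i, 6.4672 - 2.6788i


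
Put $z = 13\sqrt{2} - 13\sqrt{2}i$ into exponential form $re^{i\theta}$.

r = |z| = sqrt((13*sqrt(2))^2 + (-13*sqrt(2))^2) = sqrt(338 + 338) = sqrt(676) = 26
θ = arctan(b/a) = arctan(-18.3848/18.3848) (quadrant-adjusted) = -45° = -π/4
z = 26e^(-i*π/4)


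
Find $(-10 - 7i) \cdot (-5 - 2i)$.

(a1*a2 - b1*b2) + (a1*b2 + b1*a2)i
= (50 - 14) + (20 + 35)i
= 36 + 55i


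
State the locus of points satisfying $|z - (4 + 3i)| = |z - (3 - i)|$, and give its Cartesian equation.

|z - z1| = |z - z2| means z is equidistant from z1 and z2,
i.e. the perpendicular bisector of the segment from (4, 3) to (3, -1) (midpoint (7/2, 1)).
With z = x + yi, square both sides:
(x - 4)^2 + (y - 3)^2 = (x - 3)^2 + (y - (-1))^2
The x^2 and y^2 terms cancel: -2x + (-8)y = 10 - 25 = -15
Simplify: 2x + 8y = 15
Locus: Perpendicular bisector of the segment from (4, 3) to (3, -1): the line 2x + 8y = 15


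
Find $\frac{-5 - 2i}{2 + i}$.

Multiply numerator and denominator by conjugate (2 - i):
= (-5 - 2i)(2 - i) / (2^2 + 1^2)
= (-12 + i) / 5
= -12/5 + (1/5)i


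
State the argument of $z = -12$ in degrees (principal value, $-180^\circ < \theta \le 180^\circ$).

b = 0 and a < 0, so z lies on the negative real axis: θ = 180°


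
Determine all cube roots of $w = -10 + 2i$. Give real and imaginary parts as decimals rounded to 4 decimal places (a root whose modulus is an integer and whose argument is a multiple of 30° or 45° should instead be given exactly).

|w| = sqrt(104) ≈ 10.198039, arg(w) ≈ 168.690068°
Root modulus = sqrt(104)^(1/3) ≈ 2.168564
Root arguments: θ_k = (arg(w) + 360°k)/3 for k = 0, 1, ..., 2
Compute each root as (root modulus)(cos θ_k + i sin θ_k) using full-precision intermediates, then round to 4 decimal places.
Roots: 1.2054 + 1.8027i, -2.1639 + 0.1426i, 0.9585 - 1.9453i


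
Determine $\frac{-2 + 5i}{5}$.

Divisor is real, so divide each part by 5:
= -2/5 + i


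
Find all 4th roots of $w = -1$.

|w| = 1, arg(w) = 180°
Root modulus = 1^(1/4) = 1
Root arguments: θ_k = (180° + 360°k)/4 for k = 0, 1, ..., 3
Roots: sqrt(2)/2 + (sqrt(2)/2)i, -sqrt(2)/2 + (sqrt(2)/2)i, -sqrt(2)/2 - (sqrt(2)/2)i, sqrt(2)/2 - (sqrt(2)/2)i


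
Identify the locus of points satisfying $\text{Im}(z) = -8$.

Im(z) = y where z = x + yi; the equation y = -8 is satisfied by all points with that y-coordinate
Locus: Horizontal line y = -8


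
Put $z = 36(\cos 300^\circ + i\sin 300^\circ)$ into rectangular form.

a = r cos θ = 36 * 1/2 = 18
b = r sin θ = 36 * -sqrt(3)/2 = -18*sqrt(3)
z = 18 - 18*sqrt(3)i


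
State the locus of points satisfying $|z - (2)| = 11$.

|z - z0| = r describes a circle centered at z0 with radius r
Here z0 = 2 and r = 11
Locus: Circle centered at (2, 0) with radius 11


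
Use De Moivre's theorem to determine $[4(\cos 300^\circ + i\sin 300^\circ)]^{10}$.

By De Moivre: z^n = r^n(cos(nθ) + i sin(nθ))
= 4^10(cos(10*300°) + i sin(10*300°))
= 1048576(cos 120° + i sin 120°)
= -524288 + 524288*sqrt(3)i


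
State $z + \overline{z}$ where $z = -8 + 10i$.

z + conjugate(z) = (a + bi) + (a - bi) = 2a
= 2 * (-8) = -16


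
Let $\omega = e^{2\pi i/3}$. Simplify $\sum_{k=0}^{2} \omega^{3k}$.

Since 3 divides 3, ω^3 = (ω^3)^1 = 1^1 = 1, so every term is 1.
Sum = 3 · 1 = 3


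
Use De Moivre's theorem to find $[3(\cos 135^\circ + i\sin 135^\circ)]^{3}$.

By De Moivre: z^n = r^n(cos(nθ) + i sin(nθ))
= 3^3(cos(3*135°) + i sin(3*135°))
= 27(cos 45° + i sin 45°)
= 27*sqrt(2)/2 + (27*sqrt(2)/2)i


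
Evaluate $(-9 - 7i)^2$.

(a + bi)^2 = a^2 - b^2 + 2abi
= (-9)^2 - (-7)^2 + 2*(-9)*(-7)i
= 32 + 126i


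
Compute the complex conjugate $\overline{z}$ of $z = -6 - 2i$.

If z = a + bi, then conjugate(z) = a - bi
conjugate(-6 - 2i) = -6 + 2i


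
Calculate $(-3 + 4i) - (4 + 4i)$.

(-3 - 4) + (4 - 4)i = -7


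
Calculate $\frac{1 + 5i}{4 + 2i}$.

Multiply numerator and denominator by conjugate (4 - 2i):
= (1 + 5i)(4 - 2i) / (4^2 + 2^2)
= (14 + 18i) / 20
Divide through by 2: (7 + 9i) / 10
= 7/10 + (9/10)i


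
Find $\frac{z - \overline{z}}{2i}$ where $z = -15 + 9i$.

z - conjugate(z) = 2bi
(z - conjugate(z))/(2i) = 2bi/(2i) = b = 9


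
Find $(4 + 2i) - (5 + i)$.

(4 - 5) + (2 - 1)i = -1 + i


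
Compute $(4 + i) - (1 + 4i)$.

(4 - 1) + (1 - 4)i = 3 - 3i


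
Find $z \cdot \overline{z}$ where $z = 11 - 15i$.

z * conjugate(z) = |z|^2 = a^2 + b^2
= 11^2 + (-15)^2 = 346


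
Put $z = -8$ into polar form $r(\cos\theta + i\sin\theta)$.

r = |z| = sqrt(a^2 + b^2) = sqrt((-8)^2 + (0)^2) = sqrt(64 + 0) = sqrt(64) = 8
b = 0 and a < 0, so z lies on the negative real axis: θ = 180°
z = 8(cos 180° + i sin 180°)


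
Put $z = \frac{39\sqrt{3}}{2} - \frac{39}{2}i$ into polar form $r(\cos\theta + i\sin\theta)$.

r = |z| = sqrt(a^2 + b^2) = sqrt((39*sqrt(3)/2)^2 + (-39/2)^2) = sqrt(4563/4 + 1521/4) = sqrt(1521) = 39
θ = arctan(b/a) = arctan(-19.5/33.775) (quadrant-adjusted) = 330°
z = 39(cos 330° + i sin 330°)


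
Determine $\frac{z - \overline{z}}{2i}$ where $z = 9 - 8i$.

z - conjugate(z) = 2bi
(z - conjugate(z))/(2i) = 2bi/(2i) = b = -8


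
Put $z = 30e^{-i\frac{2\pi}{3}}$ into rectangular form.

a = r cos θ = 30 * -1/2 = -15
b = r sin θ = 30 * -sqrt(3)/2 = -15*sqrt(3)
z = -15 - 15*sqrt(3)i


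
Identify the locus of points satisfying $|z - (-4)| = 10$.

|z - z0| = r describes a circle centered at z0 with radius r
Here z0 = -4 and r = 10
Locus: Circle centered at (-4, 0) with radius 10


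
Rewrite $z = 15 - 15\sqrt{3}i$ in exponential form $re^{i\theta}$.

r = |z| = sqrt((15)^2 + (-15*sqrt(3))^2) = sqrt(225 + 675) = sqrt(900) = 30
θ = arctan(b/a) = arctan(-25.9808/15) (quadrant-adjusted) = -60° = -π/3
z = 30e^(-i*π/3)


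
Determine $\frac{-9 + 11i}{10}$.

Divisor is real, so divide each part by 10:
= -9/10 + (11/10)i


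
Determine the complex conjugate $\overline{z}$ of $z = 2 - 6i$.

If z = a + bi, then conjugate(z) = a - bi
conjugate(2 - 6i) = 2 + 6i


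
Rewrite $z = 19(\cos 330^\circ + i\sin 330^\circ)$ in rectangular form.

a = r cos θ = 19 * sqrt(3)/2 = 19*sqrt(3)/2
b = r sin θ = 19 * -1/2 = -19/2
z = 19*sqrt(3)/2 - (19/2)i


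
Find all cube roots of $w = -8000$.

|w| = 8000, arg(w) = 180°
Root modulus = 8000^(1/3) = 20
Root arguments: θ_k = (180° + 360°k)/3 for k = 0, 1, ..., 2
Roots: 10 + 10*sqrt(3)i, -20, 10 - 10*sqrt(3)i


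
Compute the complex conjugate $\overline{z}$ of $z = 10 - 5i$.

If z = a + bi, then conjugate(z) = a - bi
conjugate(10 - 5i) = 10 + 5i


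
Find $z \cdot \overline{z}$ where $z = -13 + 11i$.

z * conjugate(z) = |z|^2 = a^2 + b^2
= (-13)^2 + 11^2 = 290


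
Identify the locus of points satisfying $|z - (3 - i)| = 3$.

|z - z0| = r describes a circle centered at z0 with radius r
Here z0 = 3 - i and r = 3
Locus: Circle centered at (3, -1) with radius 3


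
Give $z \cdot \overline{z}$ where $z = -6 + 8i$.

z * conjugate(z) = |z|^2 = a^2 + b^2
= (-6)^2 + 8^2 = 100


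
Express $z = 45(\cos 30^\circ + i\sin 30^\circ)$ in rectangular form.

a = r cos θ = 45 * sqrt(3)/2 = 45*sqrt(3)/2
b = r sin θ = 45 * 1/2 = 45/2
z = 45*sqrt(3)/2 + (45/2)i


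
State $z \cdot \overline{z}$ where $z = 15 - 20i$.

z * conjugate(z) = |z|^2 = a^2 + b^2
= 15^2 + (-20)^2 = 625


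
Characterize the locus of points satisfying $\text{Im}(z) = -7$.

Im(z) = y where z = x + yi; the equation y = -7 is satisfied by all points with that y-coordinate
Locus: Horizontal line y = -7


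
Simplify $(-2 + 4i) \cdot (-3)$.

(a1*a2 - b1*b2) + (a1*b2 + b1*a2)i
= (6 - 0) + (0 + (-12))i
= 6 - 12i


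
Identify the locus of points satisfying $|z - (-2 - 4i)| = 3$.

|z - z0| = r describes a circle centered at z0 with radius r
Here z0 = -2 - 4i and r = 3
Locus: Circle centered at (-2, -4) with radius 3


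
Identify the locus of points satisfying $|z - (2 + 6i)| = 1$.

|z - z0| = r describes a circle centered at z0 with radius r
Here z0 = 2 + 6i and r = 1
Locus: Circle centered at (2, 6) with radius 1


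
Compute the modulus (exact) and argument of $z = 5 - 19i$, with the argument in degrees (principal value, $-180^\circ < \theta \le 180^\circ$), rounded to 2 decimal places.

|z| = sqrt(5^2 + (-19)^2) = sqrt(386)
arg(z) = arctan(b/a) = arctan(-19/5) (quadrant-adjusted) = -75.26°


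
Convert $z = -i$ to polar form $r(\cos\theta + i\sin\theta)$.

r = |z| = sqrt(a^2 + b^2) = sqrt((0)^2 + (-1)^2) = sqrt(0 + 1) = sqrt(1) = 1
a = 0 and b < 0, so z lies on the negative imaginary axis: θ = 270°
z = 1(cos 270° + i sin 270°)


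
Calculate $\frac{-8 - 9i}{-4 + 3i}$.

Multiply numerator and denominator by conjugate (-4 - 3i):
= (-8 - 9i)(-4 - 3i) / ((-4)^2 + 3^2)
= (5 + 60i) / 25
Divide through by 5: (1 + 12i) / 5
= 1/5 + (12/5)i


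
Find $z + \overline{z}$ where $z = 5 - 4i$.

z + conjugate(z) = (a + bi) + (a - bi) = 2a
= 2 * 5 = 10


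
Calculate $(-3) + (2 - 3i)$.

(-3 + 2) + (0 + (-3))i = -1 - 3i


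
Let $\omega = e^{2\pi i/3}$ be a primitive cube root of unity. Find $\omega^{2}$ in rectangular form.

ω^2 = e^(2πi·2/3) = e^(i·4π/3)
= cos(4π/3) + i sin(4π/3)
= -1/2 - (sqrt(3)/2)i


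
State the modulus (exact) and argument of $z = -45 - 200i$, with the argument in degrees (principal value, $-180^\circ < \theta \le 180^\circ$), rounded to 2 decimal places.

|z| = sqrt((-45)^2 + (-200)^2) = 205
arg(z) = arctan(b/a) = arctan(-200/-45) (quadrant-adjusted) = -102.68°


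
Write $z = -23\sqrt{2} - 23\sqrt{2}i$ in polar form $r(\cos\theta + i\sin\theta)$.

r = |z| = sqrt(a^2 + b^2) = sqrt((-23*sqrt(2))^2 + (-23*sqrt(2))^2) = sqrt(1058 + 1058) = sqrt(2116) = 46
θ = arctan(b/a) = arctan(-32.5269/-32.5269) (quadrant-adjusted) = 225°
z = 46(cos 225° + i sin 225°)


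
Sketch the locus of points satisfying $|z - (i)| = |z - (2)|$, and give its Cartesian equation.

|z - z1| = |z - z2| means z is equidistant from z1 and z2,
i.e. the perpendicular bisector of the segment from (0, 1) to (2, 0) (midpoint (1, 1/2)).
With z = x + yi, square both sides:
(x - 0)^2 + (y - 1)^2 = (x - 2)^2 + (y - 0)^2
The x^2 and y^2 terms cancel: 4x + (-2)y = 4 - 1 = 3
Simplify: 4x - 2y = 3
Locus: Perpendicular bisector of the segment from (0, 1) to (2, 0): the line 4x - 2y = 3


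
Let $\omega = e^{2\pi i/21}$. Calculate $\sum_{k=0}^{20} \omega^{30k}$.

Let ζ = ω^30 = e^(2πi·30/21). Since 21 ∤ 30, ζ ≠ 1.
Sum = Σ_{k=0}^{20} ζ^k = (ζ^21 - 1)/(ζ - 1) = (ω^{30·21} - 1)/(ζ - 1) = (1 - 1)/(ζ - 1) = 0


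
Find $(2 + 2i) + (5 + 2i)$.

(2 + 5) + (2 + 2)i = 7 + 4i


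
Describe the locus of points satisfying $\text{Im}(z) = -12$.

Im(z) = y where z = x + yi; the equation y = -12 is satisfied by all points with that y-coordinate
Locus: Horizontal line y = -12


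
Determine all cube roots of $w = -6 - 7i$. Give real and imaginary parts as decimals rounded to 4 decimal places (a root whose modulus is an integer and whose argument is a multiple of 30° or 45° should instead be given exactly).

|w| = sqrt(85) ≈ 9.219544, arg(w) ≈ 229.398705°
Root modulus = sqrt(85)^(1/3) ≈ 2.096862
Root arguments: θ_k = (arg(w) + 360°k)/3 for k = 0, 1, ..., 2
Compute each root as (root modulus)(cos θ_k + i sin θ_k) using full-precision intermediates, then round to 4 decimal places.
Roots: 0.4907 + 2.0386i, -2.0109 - 0.5944i, 1.5202 - 1.4443i


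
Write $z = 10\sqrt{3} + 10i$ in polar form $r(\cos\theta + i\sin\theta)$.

r = |z| = sqrt(a^2 + b^2) = sqrt((10*sqrt(3))^2 + (10)^2) = sqrt(300 + 100) = sqrt(400) = 20
θ = arctan(b/a) = arctan(10/17.3205) (quadrant-adjusted) = 30°
z = 20(cos 30° + i sin 30°)


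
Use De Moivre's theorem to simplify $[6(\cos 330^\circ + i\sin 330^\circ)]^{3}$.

By De Moivre: z^n = r^n(cos(nθ) + i sin(nθ))
= 6^3(cos(3*330°) + i sin(3*330°))
= 216(cos 270° + i sin 270°)
= -216i


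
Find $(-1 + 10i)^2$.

(a + bi)^2 = a^2 - b^2 + 2abi
= (-1)^2 - 10^2 + 2*(-1)*10i
= -99 - 20i


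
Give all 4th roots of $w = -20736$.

|w| = 20736, arg(w) = 180°
Root modulus = 20736^(1/4) = 12
Root arguments: θ_k = (180° + 360°k)/4 for k = 0, 1, ..., 3
Roots: 6*sqrt(2) + 6*sqrt(2)i, -6*sqrt(2) + 6*sqrt(2)i, -6*sqrt(2) - 6*sqrt(2)i, 6*sqrt(2) - 6*sqrt(2)i


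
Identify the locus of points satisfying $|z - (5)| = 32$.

|z - z0| = r describes a circle centered at z0 with radius r
Here z0 = 5 and r = 32
Locus: Circle centered at (5, 0) with radius 32


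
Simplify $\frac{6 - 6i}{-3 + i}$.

Multiply numerator and denominator by conjugate (-3 - i):
= (6 - 6i)(-3 - i) / ((-3)^2 + 1^2)
= (-24 + 12i) / 10
Divide through by 2: (-12 + 6i) / 5
= -12/5 + (6/5)i


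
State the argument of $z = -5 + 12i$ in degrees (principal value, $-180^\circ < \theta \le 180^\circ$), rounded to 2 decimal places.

θ = arctan(b/a) = arctan(12/-5) (quadrant-adjusted) = 112.62°


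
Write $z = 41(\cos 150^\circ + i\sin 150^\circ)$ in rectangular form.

a = r cos θ = 41 * -sqrt(3)/2 = -41*sqrt(3)/2
b = r sin θ = 41 * 1/2 = 41/2
z = -41*sqrt(3)/2 + (41/2)i


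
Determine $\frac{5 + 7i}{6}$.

Divisor is real, so divide each part by 6:
= 5/6 + (7/6)i


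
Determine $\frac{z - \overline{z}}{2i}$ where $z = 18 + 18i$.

z - conjugate(z) = 2bi
(z - conjugate(z))/(2i) = 2bi/(2i) = b = 18


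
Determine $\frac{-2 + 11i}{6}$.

Divisor is real, so divide each part by 6:
= -1/3 + (11/6)i


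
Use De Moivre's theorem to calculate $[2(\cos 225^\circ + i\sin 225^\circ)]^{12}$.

By De Moivre: z^n = r^n(cos(nθ) + i sin(nθ))
= 2^12(cos(12*225°) + i sin(12*225°))
= 4096(cos 180° + i sin 180°)
= -4096


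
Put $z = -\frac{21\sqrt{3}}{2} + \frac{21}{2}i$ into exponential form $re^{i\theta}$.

r = |z| = sqrt((-21*sqrt(3)/2)^2 + (21/2)^2) = sqrt(1323/4 + 441/4) = sqrt(441) = 21
θ = arctan(b/a) = arctan(10.5/-18.1865) (quadrant-adjusted) = 150° = 5π/6
z = 21e^(i*5π/6)


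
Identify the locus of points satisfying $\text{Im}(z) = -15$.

Im(z) = y where z = x + yi; the equation y = -15 is satisfied by all points with that y-coordinate
Locus: Horizontal line y = -15


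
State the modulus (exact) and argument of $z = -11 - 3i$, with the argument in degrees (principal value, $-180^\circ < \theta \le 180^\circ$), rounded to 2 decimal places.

|z| = sqrt((-11)^2 + (-3)^2) = sqrt(130)
arg(z) = arctan(b/a) = arctan(-3/-11) (quadrant-adjusted) = -164.74°


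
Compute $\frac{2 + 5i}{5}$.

Divisor is real, so divide each part by 5:
= 2/5 + i


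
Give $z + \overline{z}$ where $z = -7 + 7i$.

z + conjugate(z) = (a + bi) + (a - bi) = 2a
= 2 * (-7) = -14


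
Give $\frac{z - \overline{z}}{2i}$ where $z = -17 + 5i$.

z - conjugate(z) = 2bi
(z - conjugate(z))/(2i) = 2bi/(2i) = b = 5


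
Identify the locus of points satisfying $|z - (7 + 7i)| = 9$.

|z - z0| = r describes a circle centered at z0 with radius r
Here z0 = 7 + 7i and r = 9
Locus: Circle centered at (7, 7) with radius 9


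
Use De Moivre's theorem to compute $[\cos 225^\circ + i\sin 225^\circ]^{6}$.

By De Moivre: z^n = r^n(cos(nθ) + i sin(nθ))
= 1^6(cos(6*225°) + i sin(6*225°))
= 1(cos 270° + i sin 270°)
= -i


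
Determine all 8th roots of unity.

ω_k = e^(2πik/8) = cos(2πk/8) + i sin(2πk/8) for k = 0, 1, ..., 7
Roots: 1, sqrt(2)/2 + (sqrt(2)/2)i, i, -sqrt(2)/2 + (sqrt(2)/2)i, -1, -sqrt(2)/2 - (sqrt(2)/2)i, -i, sqrt(2)/2 - (sqrt(2)/2)i


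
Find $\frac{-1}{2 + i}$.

Multiply numerator and denominator by conjugate (2 - i):
= (-1)(2 - i) / (2^2 + 1^2)
= (-2 + i) / 5
= -2/5 + (1/5)i


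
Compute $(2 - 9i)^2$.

(a + bi)^2 = a^2 - b^2 + 2abi
= 2^2 - (-9)^2 + 2*2*(-9)i
= -77 - 36i


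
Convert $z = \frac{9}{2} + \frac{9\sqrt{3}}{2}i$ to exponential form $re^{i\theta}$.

r = |z| = sqrt((9/2)^2 + (9*sqrt(3)/2)^2) = sqrt(81/4 + 243/4) = sqrt(81) = 9
θ = arctan(b/a) = arctan(7.7942/4.5) (quadrant-adjusted) = 60° = π/3
z = 9e^(i*π/3)


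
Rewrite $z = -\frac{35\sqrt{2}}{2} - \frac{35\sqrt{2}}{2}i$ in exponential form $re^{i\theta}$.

r = |z| = sqrt((-35*sqrt(2)/2)^2 + (-35*sqrt(2)/2)^2) = sqrt(1225/2 + 1225/2) = sqrt(1225) = 35
θ = arctan(b/a) = arctan(-24.7487/-24.7487) (quadrant-adjusted) = 225° = 5π/4
z = 35e^(i*5π/4)


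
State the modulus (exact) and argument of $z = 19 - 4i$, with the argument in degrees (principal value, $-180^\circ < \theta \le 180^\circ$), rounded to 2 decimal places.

|z| = sqrt(19^2 + (-4)^2) = sqrt(377)
arg(z) = arctan(b/a) = arctan(-4/19) (quadrant-adjusted) = -11.89°


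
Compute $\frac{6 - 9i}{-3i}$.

Multiply numerator and denominator by conjugate (3i):
= (6 - 9i)(3i) / (0^2 + (-3)^2)
= (27 + 18i) / 9
= 3 + 2i
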